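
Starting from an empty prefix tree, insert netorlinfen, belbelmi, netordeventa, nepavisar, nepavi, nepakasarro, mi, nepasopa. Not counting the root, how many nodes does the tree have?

46

For each word, the new-node count is its length minus the longest prefix already in the trie:
  "netorlinfen" → 11 new (n, e, t, o, r, l, i, n, f, e, n)
  "belbelmi" → 8 new (b, e, l, b, e, l, m, i)
  "netordeventa" → prefix "netor" already present; 7 new (d, e, v, e, n, t, a)
  "nepavisar" → prefix "ne" already present; 7 new (p, a, v, i, s, a, r)
  "nepavi" → prefix "nepavi" already present; 0 new (none)
  "nepakasarro" → prefix "nepa" already present; 7 new (k, a, s, a, r, r, o)
  "mi" → 2 new (m, i)
  "nepasopa" → prefix "nepa" already present; 4 new (s, o, p, a)
Total nodes = 11 + 8 + 7 + 7 + 0 + 7 + 2 + 4 = 46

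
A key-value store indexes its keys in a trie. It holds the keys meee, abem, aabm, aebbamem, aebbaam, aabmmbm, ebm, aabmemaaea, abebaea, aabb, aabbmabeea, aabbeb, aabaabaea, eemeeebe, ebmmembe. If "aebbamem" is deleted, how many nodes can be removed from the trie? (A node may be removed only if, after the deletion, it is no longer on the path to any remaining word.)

A node on "aebbamem"'s path can go only if nothing else ends at it or branches off below it.
The suffix "mem" (3 nodes) is used only by "aebbamem"; the node for "aebba" still has the child "a", so pruning stops there.
Nodes removed: 3

3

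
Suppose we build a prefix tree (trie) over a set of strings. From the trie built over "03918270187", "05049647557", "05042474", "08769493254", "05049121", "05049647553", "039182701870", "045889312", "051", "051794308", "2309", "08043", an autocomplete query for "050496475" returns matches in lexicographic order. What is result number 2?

05049647557

Words with prefix "050496475", in lexicographic order: "05049647553", "05049647557"
The 2nd is 05049647557.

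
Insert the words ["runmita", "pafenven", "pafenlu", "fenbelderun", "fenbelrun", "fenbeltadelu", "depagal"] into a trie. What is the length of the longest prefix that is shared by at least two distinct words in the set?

6

The deepest shared node is where two words last agree before diverging.
"fenbelderun" and "fenbelrun" agree on "fenbel" (6 characters) before diverging; nothing deeper is shared.
Longest shared-prefix length: 6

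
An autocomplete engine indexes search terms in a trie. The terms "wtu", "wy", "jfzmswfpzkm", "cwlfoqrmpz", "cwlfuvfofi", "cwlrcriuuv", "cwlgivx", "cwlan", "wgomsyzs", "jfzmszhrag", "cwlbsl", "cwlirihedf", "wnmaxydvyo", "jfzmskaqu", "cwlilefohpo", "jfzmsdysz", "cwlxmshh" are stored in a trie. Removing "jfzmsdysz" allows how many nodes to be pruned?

Walk "jfzmsdysz" from the leaf back toward the root, removing each node that no remaining word uses.
The suffix "dysz" (4 nodes) is used only by "jfzmsdysz"; the node for "jfzms" still has the child "w", so pruning stops there.
Nodes removed: 4

4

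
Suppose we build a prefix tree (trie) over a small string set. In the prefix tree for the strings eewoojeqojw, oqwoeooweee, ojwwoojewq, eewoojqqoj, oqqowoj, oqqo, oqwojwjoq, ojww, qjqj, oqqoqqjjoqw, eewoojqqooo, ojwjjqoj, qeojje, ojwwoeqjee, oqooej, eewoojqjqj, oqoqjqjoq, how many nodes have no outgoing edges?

A leaf is a node with no children — equivalently, the end of a word that is not a proper prefix of any other stored word.
Those words: "eewoojeqojw", "eewoojqjqj", "eewoojqqoj", "eewoojqqooo", "ojwjjqoj", "ojwwoeqjee", "ojwwoojewq", "oqooej", "oqoqjqjoq", "oqqoqqjjoqw", "oqqowoj", "oqwoeooweee", "oqwojwjoq", "qeojje", "qjqj"
Leaf count: 15

15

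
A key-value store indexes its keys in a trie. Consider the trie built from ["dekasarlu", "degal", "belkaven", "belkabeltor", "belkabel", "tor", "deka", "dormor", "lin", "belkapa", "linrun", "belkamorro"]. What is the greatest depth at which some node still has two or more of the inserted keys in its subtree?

8

Look for the deepest trie node that still has at least two words in its subtree.
e.g. "belkabel" and "belkabeltor" share the prefix "belkabel" of length 8; no pair shares a longer one.
Longest shared-prefix length: 8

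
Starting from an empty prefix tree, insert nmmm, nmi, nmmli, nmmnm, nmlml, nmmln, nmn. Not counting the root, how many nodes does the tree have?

14

Count nodes per top-level branch (shared prefixes stored once):
  'n'-branch (nmi, nmlml, nmmli, nmmln, nmmm, nmmnm, nmn): 14 nodes
Sum: 14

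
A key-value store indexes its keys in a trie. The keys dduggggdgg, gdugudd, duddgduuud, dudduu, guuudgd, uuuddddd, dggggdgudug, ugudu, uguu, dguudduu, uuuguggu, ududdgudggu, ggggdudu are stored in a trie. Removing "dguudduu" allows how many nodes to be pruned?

6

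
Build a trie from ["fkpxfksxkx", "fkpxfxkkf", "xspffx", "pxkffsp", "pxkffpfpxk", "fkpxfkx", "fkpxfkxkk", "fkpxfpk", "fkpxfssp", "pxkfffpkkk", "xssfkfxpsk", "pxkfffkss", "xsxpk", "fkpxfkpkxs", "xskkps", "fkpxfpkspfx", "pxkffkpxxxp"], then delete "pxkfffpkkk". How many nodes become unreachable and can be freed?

4

Walk "pxkfffpkkk" from the leaf back toward the root, removing each node that no remaining word uses.
The suffix "pkkk" (4 nodes) is used only by "pxkfffpkkk"; the node for "pxkfff" still has the child "k", so pruning stops there.
Nodes removed: 4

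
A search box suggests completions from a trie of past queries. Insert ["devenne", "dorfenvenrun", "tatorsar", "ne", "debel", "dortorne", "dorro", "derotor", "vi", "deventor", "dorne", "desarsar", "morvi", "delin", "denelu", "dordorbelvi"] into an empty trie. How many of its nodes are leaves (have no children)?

A leaf is a node with no children — equivalently, the end of a word that is not a proper prefix of any other stored word.
Those words: "debel", "delin", "denelu", "derotor", "desarsar", "devenne", "deventor", "dordorbelvi", "dorfenvenrun", "dorne", "dorro", "dortorne", "morvi", "ne", "tatorsar", "vi"
Leaf count: 16

16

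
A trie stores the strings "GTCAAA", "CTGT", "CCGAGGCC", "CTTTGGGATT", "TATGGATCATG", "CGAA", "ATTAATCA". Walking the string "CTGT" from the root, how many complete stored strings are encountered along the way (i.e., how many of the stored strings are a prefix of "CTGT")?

Walk "CTGT" from the root; an end-of-word marker is hit whenever a stored word is a prefix of "CTGT".
Prefixes of the query that are stored words: "CTGT"
Count: 1

1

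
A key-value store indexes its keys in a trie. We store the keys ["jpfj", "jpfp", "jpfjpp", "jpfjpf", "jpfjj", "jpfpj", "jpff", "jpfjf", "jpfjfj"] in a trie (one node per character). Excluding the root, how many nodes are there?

13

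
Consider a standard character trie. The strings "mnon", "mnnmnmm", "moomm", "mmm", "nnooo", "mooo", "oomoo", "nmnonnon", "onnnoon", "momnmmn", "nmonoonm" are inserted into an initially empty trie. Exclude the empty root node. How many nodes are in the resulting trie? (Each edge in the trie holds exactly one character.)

50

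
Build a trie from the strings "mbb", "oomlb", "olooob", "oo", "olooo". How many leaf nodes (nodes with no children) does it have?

3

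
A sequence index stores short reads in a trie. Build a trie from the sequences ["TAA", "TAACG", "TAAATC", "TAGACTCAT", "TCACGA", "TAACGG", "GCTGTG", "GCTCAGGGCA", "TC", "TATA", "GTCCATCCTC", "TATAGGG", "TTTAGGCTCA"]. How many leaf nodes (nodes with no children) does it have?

9

A leaf is a node with no children — equivalently, the end of a word that is not a proper prefix of any other stored word.
Those words: "GCTCAGGGCA", "GCTGTG", "GTCCATCCTC", "TAAATC", "TAACGG", "TAGACTCAT", "TATAGGG", "TCACGA", "TTTAGGCTCA"
Leaf count: 9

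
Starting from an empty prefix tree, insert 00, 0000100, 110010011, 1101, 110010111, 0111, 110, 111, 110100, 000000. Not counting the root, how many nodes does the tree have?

Count nodes per top-level branch (shared prefixes stored once):
  '0'-branch (00, 000000, 0000100, 0111): 12 nodes
  '1'-branch (110, 110010011, 110010111, 1101, 110100, 111): 16 nodes
Sum: 28

28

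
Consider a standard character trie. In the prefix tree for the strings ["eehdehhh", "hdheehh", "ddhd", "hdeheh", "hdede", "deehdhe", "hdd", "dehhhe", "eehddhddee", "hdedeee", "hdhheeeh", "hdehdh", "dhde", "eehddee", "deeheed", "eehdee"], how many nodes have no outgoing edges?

15

Leaves are exactly the stored words that no other stored word extends.
Those words: "ddhd", "deehdhe", "deeheed", "dehhhe", "dhde", "eehddee", "eehddhddee", "eehdee", "eehdehhh", "hdd", "hdedeee", "hdehdh", "hdeheh", "hdheehh", "hdhheeeh"
Leaf count: 15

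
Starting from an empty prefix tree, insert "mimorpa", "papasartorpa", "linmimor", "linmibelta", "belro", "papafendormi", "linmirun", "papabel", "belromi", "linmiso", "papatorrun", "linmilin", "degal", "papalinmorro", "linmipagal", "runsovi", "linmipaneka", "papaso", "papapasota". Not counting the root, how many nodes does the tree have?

For each word, the new-node count is its length minus the longest prefix already in the trie:
  "mimorpa" → 7 new (m, i, m, o, r, p, a)
  "papasartorpa" → 12 new (p, a, p, a, s, a, r, t, o, r, p, a)
  "linmimor" → 8 new (l, i, n, m, i, m, o, r)
  "linmibelta" → prefix "linmi" already present; 5 new (b, e, l, t, a)
  "belro" → 5 new (b, e, l, r, o)
  "papafendormi" → prefix "papa" already present; 8 new (f, e, n, d, o, r, m, i)
  "linmirun" → prefix "linmi" already present; 3 new (r, u, n)
  "papabel" → prefix "papa" already present; 3 new (b, e, l)
  "belromi" → prefix "belro" already present; 2 new (m, i)
  "linmiso" → prefix "linmi" already present; 2 new (s, o)
  "papatorrun" → prefix "papa" already present; 6 new (t, o, r, r, u, n)
  "linmilin" → prefix "linmi" already present; 3 new (l, i, n)
  "degal" → 5 new (d, e, g, a, l)
  "papalinmorro" → prefix "papa" already present; 8 new (l, i, n, m, o, r, r, o)
  "linmipagal" → prefix "linmi" already present; 5 new (p, a, g, a, l)
  "runsovi" → 7 new (r, u, n, s, o, v, i)
  "linmipaneka" → prefix "linmipa" already present; 4 new (n, e, k, a)
  "papaso" → prefix "papas" already present; 1 new (o)
  "papapasota" → prefix "papa" already present; 6 new (p, a, s, o, t, a)
Total nodes = 7 + 12 + 8 + 5 + 5 + 8 + 3 + 3 + 2 + 2 + 6 + 3 + 5 + 8 + 5 + 7 + 4 + 1 + 6 = 100

100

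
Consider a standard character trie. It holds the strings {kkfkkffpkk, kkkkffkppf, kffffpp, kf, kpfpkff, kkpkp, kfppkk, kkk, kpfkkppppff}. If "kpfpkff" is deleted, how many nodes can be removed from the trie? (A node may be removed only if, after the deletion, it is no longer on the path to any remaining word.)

4

A node on "kpfpkff"'s path can go only if nothing else ends at it or branches off below it.
The suffix "pkff" (4 nodes) is used only by "kpfpkff"; the node for "kpf" still has the child "k", so pruning stops there.
Nodes removed: 4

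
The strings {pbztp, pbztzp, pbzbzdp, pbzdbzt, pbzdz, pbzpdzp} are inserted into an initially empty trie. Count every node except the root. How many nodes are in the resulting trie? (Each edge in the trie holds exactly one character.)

Insert word by word; a character creates a node only if that edge doesn't already exist:
  "pbztp" → 5 new (p, b, z, t, p)
  "pbztzp" → prefix "pbzt" already present; 2 new (z, p)
  "pbzbzdp" → prefix "pbz" already present; 4 new (b, z, d, p)
  "pbzdbzt" → prefix "pbz" already present; 4 new (d, b, z, t)
  "pbzdz" → prefix "pbzd" already present; 1 new (z)
  "pbzpdzp" → prefix "pbz" already present; 4 new (p, d, z, p)
Total nodes = 5 + 2 + 4 + 4 + 1 + 4 = 20

20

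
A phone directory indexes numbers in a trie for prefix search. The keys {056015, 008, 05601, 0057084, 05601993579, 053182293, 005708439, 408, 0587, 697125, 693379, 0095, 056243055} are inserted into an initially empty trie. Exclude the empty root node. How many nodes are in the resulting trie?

51

Count nodes per top-level branch (shared prefixes stored once):
  '0'-branch (0057084, 005708439, 008, 0095, 053182293, 05601, 056015, 05601993579, 056243055, 0587): 38 nodes
  '4'-branch (408): 3 nodes
  '6'-branch (693379, 697125): 10 nodes
Sum: 51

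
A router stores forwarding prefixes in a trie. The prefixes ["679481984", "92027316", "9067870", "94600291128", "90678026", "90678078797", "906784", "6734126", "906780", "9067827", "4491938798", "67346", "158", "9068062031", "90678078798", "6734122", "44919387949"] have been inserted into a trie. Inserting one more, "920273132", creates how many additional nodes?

The longest prefix of "920273132" already in the trie is "9202731" (length 7).
New nodes needed: |"920273132"| − 7 = 9 − 7 = 2.

2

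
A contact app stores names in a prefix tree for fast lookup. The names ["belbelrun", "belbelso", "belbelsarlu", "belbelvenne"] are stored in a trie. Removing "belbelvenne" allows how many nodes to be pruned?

Walk "belbelvenne" from the leaf back toward the root, removing each node that no remaining word uses.
The suffix "venne" (5 nodes) is used only by "belbelvenne"; the node for "belbel" still has the child "r", so pruning stops there.
Nodes removed: 5

5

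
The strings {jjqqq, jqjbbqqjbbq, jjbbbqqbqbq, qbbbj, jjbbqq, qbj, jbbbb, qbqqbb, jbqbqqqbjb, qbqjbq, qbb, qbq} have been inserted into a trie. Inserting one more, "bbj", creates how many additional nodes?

3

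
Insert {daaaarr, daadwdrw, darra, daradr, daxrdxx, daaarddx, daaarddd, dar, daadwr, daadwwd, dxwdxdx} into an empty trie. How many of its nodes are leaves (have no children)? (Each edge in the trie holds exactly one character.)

10

A leaf is a node with no children — equivalently, the end of a word that is not a proper prefix of any other stored word.
Those words: "daaaarr", "daaarddd", "daaarddx", "daadwdrw", "daadwr", "daadwwd", "daradr", "darra", "daxrdxx", "dxwdxdx"
Leaf count: 10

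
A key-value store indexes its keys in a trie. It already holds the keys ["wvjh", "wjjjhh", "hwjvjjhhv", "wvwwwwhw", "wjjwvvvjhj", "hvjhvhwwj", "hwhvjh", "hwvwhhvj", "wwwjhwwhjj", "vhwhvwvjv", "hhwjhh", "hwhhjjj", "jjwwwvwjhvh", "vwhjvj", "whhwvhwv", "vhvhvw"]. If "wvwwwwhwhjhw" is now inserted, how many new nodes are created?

4

Walking "wvwwwwhwhjhw" from the root, the first 8 characters ("wvwwwwhw") follow existing edges; "h" is the first miss.
Each of the 4 remaining characters creates one node.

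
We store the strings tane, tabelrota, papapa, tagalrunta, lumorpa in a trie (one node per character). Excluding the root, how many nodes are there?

32

Trie structure (* marks end of a word):
(root)
├─ l
│  └─ u
│     └─ m
│        └─ o
│           └─ r
│              └─ p
│                 └─ a *
├─ p
│  └─ a
│     └─ p
│        └─ a
│           └─ p
│              └─ a *
└─ t
   └─ a
      ├─ b
      │  └─ e
      │     └─ l
      │        └─ r
      │           └─ o
      │              └─ t
      │                 └─ a *
      ├─ g
      │  └─ a
      │     └─ l
      │        └─ r
      │           └─ u
      │              └─ n
      │                 └─ t
      │                    └─ a *
      └─ n
         └─ e *
Counting every labelled node above: 32.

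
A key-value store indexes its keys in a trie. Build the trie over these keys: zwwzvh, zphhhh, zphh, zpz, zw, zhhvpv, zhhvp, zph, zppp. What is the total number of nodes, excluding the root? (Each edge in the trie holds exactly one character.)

Trie structure (* marks end of a word):
(root)
└─ z
   ├─ h
   │  └─ h
   │     └─ v
   │        └─ p *
   │           └─ v *
   ├─ p
   │  ├─ h *
   │  │  └─ h *
   │  │     └─ h
   │  │        └─ h *
   │  ├─ p
   │  │  └─ p *
   │  └─ z *
   └─ w *
      └─ w
         └─ z
            └─ v
               └─ h *
Counting every labelled node above: 19.

19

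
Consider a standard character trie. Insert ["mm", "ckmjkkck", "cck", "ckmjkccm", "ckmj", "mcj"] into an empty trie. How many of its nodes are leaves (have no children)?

Leaves are exactly the stored words that no other stored word extends.
Those words: "cck", "ckmjkccm", "ckmjkkck", "mcj", "mm"
Leaf count: 5

5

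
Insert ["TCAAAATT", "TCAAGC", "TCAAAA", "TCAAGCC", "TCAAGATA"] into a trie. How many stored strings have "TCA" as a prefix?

5

Walk to "TCA"; the words in its subtree are exactly those with that prefix.
Words under "TCA": TCAAAA, TCAAAATT, TCAAGATA, TCAAGC, TCAAGCC
Count: 5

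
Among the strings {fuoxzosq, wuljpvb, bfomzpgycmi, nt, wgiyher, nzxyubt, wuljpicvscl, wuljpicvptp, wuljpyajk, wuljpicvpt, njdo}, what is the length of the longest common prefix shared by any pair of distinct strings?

10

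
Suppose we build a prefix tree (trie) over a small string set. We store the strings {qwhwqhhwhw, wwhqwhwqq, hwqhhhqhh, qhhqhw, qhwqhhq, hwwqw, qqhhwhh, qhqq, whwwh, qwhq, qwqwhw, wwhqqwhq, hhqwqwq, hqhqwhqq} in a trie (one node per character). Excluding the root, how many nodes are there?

75

Trace insertions, counting only characters that open a new branch:
  "qwhwqhhwhw" → 10 new (q, w, h, w, q, h, h, w, h, w)
  "wwhqwhwqq" → 9 new (w, w, h, q, w, h, w, q, q)
  "hwqhhhqhh" → 9 new (h, w, q, h, h, h, q, h, h)
  "qhhqhw" → prefix "q" already present; 5 new (h, h, q, h, w)
  "qhwqhhq" → prefix "qh" already present; 5 new (w, q, h, h, q)
  "hwwqw" → prefix "hw" already present; 3 new (w, q, w)
  "qqhhwhh" → prefix "q" already present; 6 new (q, h, h, w, h, h)
  "qhqq" → prefix "qh" already present; 2 new (q, q)
  "whwwh" → prefix "w" already present; 4 new (h, w, w, h)
  "qwhq" → prefix "qwh" already present; 1 new (q)
  "qwqwhw" → prefix "qw" already present; 4 new (q, w, h, w)
  "wwhqqwhq" → prefix "wwhq" already present; 4 new (q, w, h, q)
  "hhqwqwq" → prefix "h" already present; 6 new (h, q, w, q, w, q)
  "hqhqwhqq" → prefix "h" already present; 7 new (q, h, q, w, h, q, q)
Total nodes = 10 + 9 + 9 + 5 + 5 + 3 + 6 + 2 + 4 + 1 + 4 + 4 + 6 + 7 = 75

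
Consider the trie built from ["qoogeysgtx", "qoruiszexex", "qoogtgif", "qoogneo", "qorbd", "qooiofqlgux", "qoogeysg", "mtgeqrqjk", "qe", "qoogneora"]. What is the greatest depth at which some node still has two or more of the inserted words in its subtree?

8

Equivalently: take the maximum, over all pairs, of their longest common prefix length.
e.g. "qoogeysg" and "qoogeysgtx" share the prefix "qoogeysg" of length 8; no pair shares a longer one.
Longest shared-prefix length: 8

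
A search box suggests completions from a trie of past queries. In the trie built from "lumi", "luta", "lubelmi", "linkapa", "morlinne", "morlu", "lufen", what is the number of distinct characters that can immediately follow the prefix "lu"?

Walk "lu" from the root, arriving at one node.
Characters that immediately follow "lu" among the stored strings: {b, f, m, t}.
That node has 4 child edges.

4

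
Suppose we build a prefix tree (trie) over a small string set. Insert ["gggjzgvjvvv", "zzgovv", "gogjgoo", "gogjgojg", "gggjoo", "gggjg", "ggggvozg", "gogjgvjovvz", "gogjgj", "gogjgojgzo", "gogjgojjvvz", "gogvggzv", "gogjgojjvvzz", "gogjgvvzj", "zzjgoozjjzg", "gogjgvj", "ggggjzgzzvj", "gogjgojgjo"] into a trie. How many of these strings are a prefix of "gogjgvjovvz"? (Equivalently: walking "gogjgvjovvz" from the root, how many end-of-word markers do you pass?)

2

Check each prefix of "gogjgvjovvz" against the stored set — each match is an end-marker on the path.
Prefixes of the query that are stored words: "gogjgvj", "gogjgvjovvz"
Count: 2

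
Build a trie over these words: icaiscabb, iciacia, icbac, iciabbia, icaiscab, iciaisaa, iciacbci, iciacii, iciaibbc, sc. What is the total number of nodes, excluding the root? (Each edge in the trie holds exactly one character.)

34

Insert word by word; a character creates a node only if that edge doesn't already exist:
  "icaiscabb" → 9 new (i, c, a, i, s, c, a, b, b)
  "iciacia" → prefix "ic" already present; 5 new (i, a, c, i, a)
  "icbac" → prefix "ic" already present; 3 new (b, a, c)
  "iciabbia" → prefix "icia" already present; 4 new (b, b, i, a)
  "icaiscab" → prefix "icaiscab" already present; 0 new (none)
  "iciaisaa" → prefix "icia" already present; 4 new (i, s, a, a)
  "iciacbci" → prefix "iciac" already present; 3 new (b, c, i)
  "iciacii" → prefix "iciaci" already present; 1 new (i)
  "iciaibbc" → prefix "iciai" already present; 3 new (b, b, c)
  "sc" → 2 new (s, c)
Total nodes = 9 + 5 + 3 + 4 + 0 + 4 + 3 + 1 + 3 + 2 = 34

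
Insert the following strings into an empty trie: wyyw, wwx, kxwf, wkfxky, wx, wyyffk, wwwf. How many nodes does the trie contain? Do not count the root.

21

Count nodes per top-level branch (shared prefixes stored once):
  'k'-branch (kxwf): 4 nodes
  'w'-branch (wkfxky, wwwf, wwx, wx, wyyffk, wyyw): 17 nodes
Sum: 21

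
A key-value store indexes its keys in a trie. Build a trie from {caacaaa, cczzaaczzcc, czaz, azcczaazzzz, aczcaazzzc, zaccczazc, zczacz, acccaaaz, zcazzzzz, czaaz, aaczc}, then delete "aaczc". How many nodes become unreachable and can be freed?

4

Walk "aaczc" from the leaf back toward the root, removing each node that no remaining word uses.
The suffix "aczc" (4 nodes) is used only by "aaczc"; the node for "a" still has the child "z", so pruning stops there.
Nodes removed: 4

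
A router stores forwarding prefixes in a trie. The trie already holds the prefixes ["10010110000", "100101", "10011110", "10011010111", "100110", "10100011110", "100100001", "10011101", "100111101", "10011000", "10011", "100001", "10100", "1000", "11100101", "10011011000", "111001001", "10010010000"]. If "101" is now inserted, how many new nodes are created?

"101" is already a full path in the trie; only an end-marker is added.
No new nodes are needed: 0.

0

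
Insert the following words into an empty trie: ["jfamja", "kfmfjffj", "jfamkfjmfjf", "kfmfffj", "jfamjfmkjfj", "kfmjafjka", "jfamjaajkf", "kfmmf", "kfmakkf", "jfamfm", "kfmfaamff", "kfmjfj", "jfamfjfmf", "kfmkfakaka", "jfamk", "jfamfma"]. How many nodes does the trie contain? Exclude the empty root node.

67

Insert word by word; a character creates a node only if that edge doesn't already exist:
  "jfamja" → 6 new (j, f, a, m, j, a)
  "kfmfjffj" → 8 new (k, f, m, f, j, f, f, j)
  "jfamkfjmfjf" → prefix "jfam" already present; 7 new (k, f, j, m, f, j, f)
  "kfmfffj" → prefix "kfmf" already present; 3 new (f, f, j)
  "jfamjfmkjfj" → prefix "jfamj" already present; 6 new (f, m, k, j, f, j)
  "kfmjafjka" → prefix "kfm" already present; 6 new (j, a, f, j, k, a)
  "jfamjaajkf" → prefix "jfamja" already present; 4 new (a, j, k, f)
  "kfmmf" → prefix "kfm" already present; 2 new (m, f)
  "kfmakkf" → prefix "kfm" already present; 4 new (a, k, k, f)
  "jfamfm" → prefix "jfam" already present; 2 new (f, m)
  "kfmfaamff" → prefix "kfmf" already present; 5 new (a, a, m, f, f)
  "kfmjfj" → prefix "kfmj" already present; 2 new (f, j)
  "jfamfjfmf" → prefix "jfamf" already present; 4 new (j, f, m, f)
  "kfmkfakaka" → prefix "kfm" already present; 7 new (k, f, a, k, a, k, a)
  "jfamk" → prefix "jfamk" already present; 0 new (none)
  "jfamfma" → prefix "jfamfm" already present; 1 new (a)
Total nodes = 6 + 8 + 7 + 3 + 6 + 6 + 4 + 2 + 4 + 2 + 5 + 2 + 4 + 7 + 0 + 1 = 67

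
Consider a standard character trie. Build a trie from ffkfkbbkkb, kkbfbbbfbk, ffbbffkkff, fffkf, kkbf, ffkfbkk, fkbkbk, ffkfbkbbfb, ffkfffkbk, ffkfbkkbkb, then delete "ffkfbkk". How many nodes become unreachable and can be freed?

0

After clearing the end-marker at "ffkfbkk", prune upward until reaching a node still needed by another word.
Every node on "ffkfbkk" is still needed (e.g. by "ffkfbkkbkb"), so nothing is freed.
Nodes removed: 0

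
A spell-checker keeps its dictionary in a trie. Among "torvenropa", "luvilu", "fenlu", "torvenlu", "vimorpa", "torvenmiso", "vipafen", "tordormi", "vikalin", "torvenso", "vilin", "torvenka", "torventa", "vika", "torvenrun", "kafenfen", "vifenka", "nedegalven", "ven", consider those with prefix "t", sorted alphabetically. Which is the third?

torvenlu

Words with prefix "t", in lexicographic order: "tordormi", "torvenka", "torvenlu", "torvenmiso", "torvenropa", "torvenrun", "torvenso", "torventa"
Position 3: torvenlu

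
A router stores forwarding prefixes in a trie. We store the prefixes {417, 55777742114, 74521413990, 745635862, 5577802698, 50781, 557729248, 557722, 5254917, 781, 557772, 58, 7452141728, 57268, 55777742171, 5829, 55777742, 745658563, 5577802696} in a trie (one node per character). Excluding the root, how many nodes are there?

Count nodes per top-level branch (shared prefixes stored once):
  '4'-branch (417): 3 nodes
  '5'-branch (50781, 5254917, 557722, 557729248, 557772, 55777742, 55777742114, 55777742171, 5577802696, 5577802698, 57268, 58, 5829): 44 nodes
  '7'-branch (74521413990, 7452141728, 745635862, 745658563, 781): 27 nodes
Sum: 74

74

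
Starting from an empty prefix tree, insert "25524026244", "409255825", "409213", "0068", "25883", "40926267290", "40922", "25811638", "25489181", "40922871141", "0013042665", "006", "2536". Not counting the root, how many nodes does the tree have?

64

Count nodes per top-level branch (shared prefixes stored once):
  '0'-branch (0013042665, 006, 0068): 12 nodes
  '2'-branch (2536, 25489181, 25524026244, 25811638, 25883): 27 nodes
  '4'-branch (409213, 40922, 40922871141, 409255825, 40926267290): 25 nodes
Sum: 64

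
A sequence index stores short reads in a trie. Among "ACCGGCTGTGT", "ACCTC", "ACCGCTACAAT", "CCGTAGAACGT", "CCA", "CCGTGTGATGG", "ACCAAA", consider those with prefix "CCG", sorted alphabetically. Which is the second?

CCGTGTGATGG

Filter for "CCG…" and sort: "CCGTAGAACGT", "CCGTGTGATGG"
The 2nd is CCGTGTGATGG.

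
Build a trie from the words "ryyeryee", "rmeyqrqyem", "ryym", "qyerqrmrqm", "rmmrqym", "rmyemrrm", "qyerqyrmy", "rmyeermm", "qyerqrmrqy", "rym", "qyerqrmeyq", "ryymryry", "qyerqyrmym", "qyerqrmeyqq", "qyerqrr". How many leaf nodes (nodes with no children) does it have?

12

Leaves are exactly the stored words that no other stored word extends.
Those words: "qyerqrmeyqq", "qyerqrmrqm", "qyerqrmrqy", "qyerqrr", "qyerqyrmym", "rmeyqrqyem", "rmmrqym", "rmyeermm", "rmyemrrm", "rym", "ryyeryee", "ryymryry"
Leaf count: 12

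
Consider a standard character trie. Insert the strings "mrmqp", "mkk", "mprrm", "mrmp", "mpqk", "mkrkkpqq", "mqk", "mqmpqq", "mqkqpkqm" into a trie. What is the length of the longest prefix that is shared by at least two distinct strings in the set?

3

Equivalently: take the maximum, over all pairs, of their longest common prefix length.
e.g. "mqk" and "mqkqpkqm" share the prefix "mqk" of length 3; no pair shares a longer one.
Longest shared-prefix length: 3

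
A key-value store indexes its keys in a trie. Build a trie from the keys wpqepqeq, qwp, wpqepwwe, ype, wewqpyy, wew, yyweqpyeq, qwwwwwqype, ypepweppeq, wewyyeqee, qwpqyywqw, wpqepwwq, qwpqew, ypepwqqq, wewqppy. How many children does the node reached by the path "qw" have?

Walk "qw" from the root, arriving at one node.
Distinct next characters after "qw": p, w.
That node has 2 child edges.

2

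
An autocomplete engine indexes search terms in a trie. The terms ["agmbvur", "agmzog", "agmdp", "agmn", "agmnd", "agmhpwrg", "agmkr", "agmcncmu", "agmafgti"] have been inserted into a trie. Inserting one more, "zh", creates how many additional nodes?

2

Nothing in the trie begins with "z"; the whole of "zh" is new.
2 − 0 = 2 new nodes.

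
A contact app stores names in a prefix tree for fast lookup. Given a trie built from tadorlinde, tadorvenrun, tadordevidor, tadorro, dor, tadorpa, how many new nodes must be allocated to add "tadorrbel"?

3

The longest prefix of "tadorrbel" already in the trie is "tadorr" (length 6).
New nodes needed: |"tadorrbel"| − 6 = 9 − 6 = 3.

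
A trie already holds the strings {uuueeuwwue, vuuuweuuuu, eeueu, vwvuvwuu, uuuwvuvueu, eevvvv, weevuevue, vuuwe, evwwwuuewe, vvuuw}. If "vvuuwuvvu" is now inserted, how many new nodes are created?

4

Walking "vvuuwuvvu" from the root, the first 5 characters ("vvuuw") follow existing edges; "u" is the first miss.
Each of the 4 remaining characters creates one node.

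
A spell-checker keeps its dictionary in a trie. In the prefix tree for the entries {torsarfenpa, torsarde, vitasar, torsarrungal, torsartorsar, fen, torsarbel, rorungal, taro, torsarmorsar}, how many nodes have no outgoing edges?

10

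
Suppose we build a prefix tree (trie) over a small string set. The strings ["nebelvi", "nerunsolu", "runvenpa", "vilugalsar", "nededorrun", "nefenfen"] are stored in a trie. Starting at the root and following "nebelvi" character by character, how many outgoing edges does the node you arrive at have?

0

Walk "nebelvi" from the root, arriving at one node.
No stored string extends past "nebelvi".
That node has 0 child edges.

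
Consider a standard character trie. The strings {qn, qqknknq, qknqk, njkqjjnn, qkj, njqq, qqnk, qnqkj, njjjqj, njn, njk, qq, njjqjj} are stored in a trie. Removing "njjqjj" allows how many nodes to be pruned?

A node on "njjqjj"'s path can go only if nothing else ends at it or branches off below it.
The suffix "qjj" (3 nodes) is used only by "njjqjj"; the node for "njj" still has the child "j", so pruning stops there.
Nodes removed: 3

3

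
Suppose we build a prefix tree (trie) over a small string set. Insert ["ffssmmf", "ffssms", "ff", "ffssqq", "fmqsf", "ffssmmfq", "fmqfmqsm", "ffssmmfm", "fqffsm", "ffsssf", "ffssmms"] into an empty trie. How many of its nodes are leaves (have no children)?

Leaves are exactly the stored words that no other stored word extends.
Those words: "ffssmmfm", "ffssmmfq", "ffssmms", "ffssms", "ffssqq", "ffsssf", "fmqfmqsm", "fmqsf", "fqffsm"
Leaf count: 9

9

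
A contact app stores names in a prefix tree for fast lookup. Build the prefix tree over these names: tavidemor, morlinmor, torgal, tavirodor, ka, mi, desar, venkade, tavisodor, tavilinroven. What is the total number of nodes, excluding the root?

56

Insert word by word; a character creates a node only if that edge doesn't already exist:
  "tavidemor" → 9 new (t, a, v, i, d, e, m, o, r)
  "morlinmor" → 9 new (m, o, r, l, i, n, m, o, r)
  "torgal" → prefix "t" already present; 5 new (o, r, g, a, l)
  "tavirodor" → prefix "tavi" already present; 5 new (r, o, d, o, r)
  "ka" → 2 new (k, a)
  "mi" → prefix "m" already present; 1 new (i)
  "desar" → 5 new (d, e, s, a, r)
  "venkade" → 7 new (v, e, n, k, a, d, e)
  "tavisodor" → prefix "tavi" already present; 5 new (s, o, d, o, r)
  "tavilinroven" → prefix "tavi" already present; 8 new (l, i, n, r, o, v, e, n)
Total nodes = 9 + 9 + 5 + 5 + 2 + 1 + 5 + 7 + 5 + 8 = 56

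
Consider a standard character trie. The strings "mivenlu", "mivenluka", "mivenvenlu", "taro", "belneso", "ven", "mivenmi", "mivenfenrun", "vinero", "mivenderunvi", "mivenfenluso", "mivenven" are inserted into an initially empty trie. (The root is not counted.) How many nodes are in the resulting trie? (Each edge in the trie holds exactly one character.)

52

Count nodes per top-level branch (shared prefixes stored once):
  'b'-branch (belneso): 7 nodes
  'm'-branch (mivenderunvi, mivenfenluso, mivenfenrun, mivenlu, mivenluka, mivenmi, mivenven, mivenvenlu): 33 nodes
  't'-branch (taro): 4 nodes
  'v'-branch (ven, vinero): 8 nodes
Sum: 52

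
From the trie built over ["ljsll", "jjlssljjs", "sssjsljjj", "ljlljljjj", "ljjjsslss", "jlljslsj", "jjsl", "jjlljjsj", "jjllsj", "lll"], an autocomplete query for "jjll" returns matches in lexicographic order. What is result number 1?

jjlljjsj

Filter for "jjll…" and sort: "jjlljjsj", "jjllsj"
The 1st is jjlljjsj.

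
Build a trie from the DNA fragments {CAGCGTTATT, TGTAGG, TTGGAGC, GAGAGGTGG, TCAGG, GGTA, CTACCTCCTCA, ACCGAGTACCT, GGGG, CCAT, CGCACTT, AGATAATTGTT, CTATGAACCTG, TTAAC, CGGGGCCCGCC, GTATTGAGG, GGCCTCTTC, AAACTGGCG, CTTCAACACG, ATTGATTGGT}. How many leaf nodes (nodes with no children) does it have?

20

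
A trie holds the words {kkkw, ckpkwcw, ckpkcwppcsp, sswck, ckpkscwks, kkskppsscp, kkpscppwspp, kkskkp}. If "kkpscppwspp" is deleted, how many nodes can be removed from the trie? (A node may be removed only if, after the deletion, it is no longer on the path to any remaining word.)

A node on "kkpscppwspp"'s path can go only if nothing else ends at it or branches off below it.
The suffix "pscppwspp" (9 nodes) is used only by "kkpscppwspp"; the node for "kk" still has the child "k", so pruning stops there.
Nodes removed: 9

9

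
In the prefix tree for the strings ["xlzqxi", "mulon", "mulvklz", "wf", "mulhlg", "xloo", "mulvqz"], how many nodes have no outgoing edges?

A leaf is a node with no children — equivalently, the end of a word that is not a proper prefix of any other stored word.
Those words: "mulhlg", "mulon", "mulvklz", "mulvqz", "wf", "xloo", "xlzqxi"
Leaf count: 7

7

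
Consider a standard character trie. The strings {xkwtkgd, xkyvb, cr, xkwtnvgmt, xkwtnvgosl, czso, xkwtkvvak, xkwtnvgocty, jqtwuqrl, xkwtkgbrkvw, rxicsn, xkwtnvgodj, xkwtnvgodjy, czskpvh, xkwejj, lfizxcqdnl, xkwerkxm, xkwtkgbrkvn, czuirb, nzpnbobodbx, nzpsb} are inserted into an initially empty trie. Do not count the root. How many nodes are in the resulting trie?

Trace insertions, counting only characters that open a new branch:
  "xkwtkgd" → 7 new (x, k, w, t, k, g, d)
  "xkyvb" → prefix "xk" already present; 3 new (y, v, b)
  "cr" → 2 new (c, r)
  "xkwtnvgmt" → prefix "xkwt" already present; 5 new (n, v, g, m, t)
  "xkwtnvgosl" → prefix "xkwtnvg" already present; 3 new (o, s, l)
  "czso" → prefix "c" already present; 3 new (z, s, o)
  "xkwtkvvak" → prefix "xkwtk" already present; 4 new (v, v, a, k)
  "xkwtnvgocty" → prefix "xkwtnvgo" already present; 3 new (c, t, y)
  "jqtwuqrl" → 8 new (j, q, t, w, u, q, r, l)
  "xkwtkgbrkvw" → prefix "xkwtkg" already present; 5 new (b, r, k, v, w)
  "rxicsn" → 6 new (r, x, i, c, s, n)
  "xkwtnvgodj" → prefix "xkwtnvgo" already present; 2 new (d, j)
  "xkwtnvgodjy" → prefix "xkwtnvgodj" already present; 1 new (y)
  "czskpvh" → prefix "czs" already present; 4 new (k, p, v, h)
  "xkwejj" → prefix "xkw" already present; 3 new (e, j, j)
  "lfizxcqdnl" → 10 new (l, f, i, z, x, c, q, d, n, l)
  "xkwerkxm" → prefix "xkwe" already present; 4 new (r, k, x, m)
  "xkwtkgbrkvn" → prefix "xkwtkgbrkv" already present; 1 new (n)
  "czuirb" → prefix "cz" already present; 4 new (u, i, r, b)
  "nzpnbobodbx" → 11 new (n, z, p, n, b, o, b, o, d, b, x)
  "nzpsb" → prefix "nzp" already present; 2 new (s, b)
Total nodes = 7 + 3 + 2 + 5 + 3 + 3 + 4 + 3 + 8 + 5 + 6 + 2 + 1 + 4 + 3 + 10 + 4 + 1 + 4 + 11 + 2 = 91

91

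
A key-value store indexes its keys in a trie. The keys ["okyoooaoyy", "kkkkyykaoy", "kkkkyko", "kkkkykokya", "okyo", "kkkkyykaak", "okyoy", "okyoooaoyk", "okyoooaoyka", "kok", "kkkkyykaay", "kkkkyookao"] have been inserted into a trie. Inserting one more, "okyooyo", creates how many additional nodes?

The longest prefix of "okyooyo" already in the trie is "okyoo" (length 5).
So 7 − 5 = 2 new nodes.

2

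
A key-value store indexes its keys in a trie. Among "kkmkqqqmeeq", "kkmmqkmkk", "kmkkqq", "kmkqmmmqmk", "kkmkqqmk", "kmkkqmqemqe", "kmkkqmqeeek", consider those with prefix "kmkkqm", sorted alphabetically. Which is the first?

Words with prefix "kmkkqm", in lexicographic order: "kmkkqmqeeek", "kmkkqmqemqe"
Position 1: kmkkqmqeeek

kmkkqmqeeek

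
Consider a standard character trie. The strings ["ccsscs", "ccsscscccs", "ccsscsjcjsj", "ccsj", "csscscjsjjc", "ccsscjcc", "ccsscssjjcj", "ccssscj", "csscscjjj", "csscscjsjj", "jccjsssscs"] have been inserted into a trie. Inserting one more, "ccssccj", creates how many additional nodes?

2

The longest prefix of "ccssccj" already in the trie is "ccssc" (length 5).
So 7 − 5 = 2 new nodes.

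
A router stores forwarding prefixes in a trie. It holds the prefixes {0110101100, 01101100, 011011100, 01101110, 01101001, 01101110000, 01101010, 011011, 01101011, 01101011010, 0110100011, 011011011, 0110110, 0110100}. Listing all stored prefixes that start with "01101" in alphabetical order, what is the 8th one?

DFS of the "01101" subtree visits, in order: "0110100", "0110100011", "01101001", "01101010", "01101011", "0110101100", "01101011010", "011011", "0110110", "01101100", "011011011", "01101110", "011011100", "01101110000"
The 8th is 011011.

011011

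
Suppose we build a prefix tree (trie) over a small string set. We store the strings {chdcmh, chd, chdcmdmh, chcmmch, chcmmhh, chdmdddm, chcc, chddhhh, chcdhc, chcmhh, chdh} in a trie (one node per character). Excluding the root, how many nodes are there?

32

Count nodes per top-level branch (shared prefixes stored once):
  'c'-branch (chcc, chcdhc, chcmhh, chcmmch, chcmmhh, chd, chdcmdmh, chdcmh, chddhhh, chdh, chdmdddm): 32 nodes
Sum: 32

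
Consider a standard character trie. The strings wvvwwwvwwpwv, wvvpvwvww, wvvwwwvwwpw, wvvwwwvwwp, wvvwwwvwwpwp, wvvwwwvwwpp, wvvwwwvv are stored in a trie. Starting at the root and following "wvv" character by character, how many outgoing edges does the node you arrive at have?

2

Follow the path "wvv" to its node, then look at its outgoing edges.
Distinct next characters after "wvv": p, w.
That node has 2 child edges.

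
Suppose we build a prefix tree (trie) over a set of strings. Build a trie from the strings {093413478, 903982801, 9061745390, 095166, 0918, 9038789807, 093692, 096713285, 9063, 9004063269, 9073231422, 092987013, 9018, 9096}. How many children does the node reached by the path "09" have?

Walk "09" from the root, arriving at one node.
Characters that immediately follow "09" among the stored strings: {1, 2, 3, 5, 6}.
That node has 5 child edges.

5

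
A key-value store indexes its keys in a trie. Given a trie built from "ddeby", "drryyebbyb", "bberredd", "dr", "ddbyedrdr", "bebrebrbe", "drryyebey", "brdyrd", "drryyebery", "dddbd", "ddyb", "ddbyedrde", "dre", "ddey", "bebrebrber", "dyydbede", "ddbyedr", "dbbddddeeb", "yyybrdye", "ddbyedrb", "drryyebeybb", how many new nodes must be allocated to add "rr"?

Nothing in the trie begins with "r"; the whole of "rr" is new.
2 − 0 = 2 new nodes.

2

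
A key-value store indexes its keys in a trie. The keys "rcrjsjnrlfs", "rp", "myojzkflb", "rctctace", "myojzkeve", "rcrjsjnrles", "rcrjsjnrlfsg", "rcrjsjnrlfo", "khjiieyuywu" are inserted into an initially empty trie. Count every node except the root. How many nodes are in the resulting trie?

For each word, the new-node count is its length minus the longest prefix already in the trie:
  "rcrjsjnrlfs" → 11 new (r, c, r, j, s, j, n, r, l, f, s)
  "rp" → prefix "r" already present; 1 new (p)
  "myojzkflb" → 9 new (m, y, o, j, z, k, f, l, b)
  "rctctace" → prefix "rc" already present; 6 new (t, c, t, a, c, e)
  "myojzkeve" → prefix "myojzk" already present; 3 new (e, v, e)
  "rcrjsjnrles" → prefix "rcrjsjnrl" already present; 2 new (e, s)
  "rcrjsjnrlfsg" → prefix "rcrjsjnrlfs" already present; 1 new (g)
  "rcrjsjnrlfo" → prefix "rcrjsjnrlf" already present; 1 new (o)
  "khjiieyuywu" → 11 new (k, h, j, i, i, e, y, u, y, w, u)
Total nodes = 11 + 1 + 9 + 6 + 3 + 2 + 1 + 1 + 11 = 45

45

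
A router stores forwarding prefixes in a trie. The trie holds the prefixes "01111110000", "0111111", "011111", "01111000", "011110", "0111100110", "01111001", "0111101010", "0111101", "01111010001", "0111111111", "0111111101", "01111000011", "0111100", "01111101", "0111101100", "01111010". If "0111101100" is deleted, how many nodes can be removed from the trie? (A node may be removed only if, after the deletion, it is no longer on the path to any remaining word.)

3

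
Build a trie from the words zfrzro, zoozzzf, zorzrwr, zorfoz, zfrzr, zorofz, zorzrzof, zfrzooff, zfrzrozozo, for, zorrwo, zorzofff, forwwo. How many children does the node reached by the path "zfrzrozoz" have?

Follow the path "zfrzrozoz" to its node, then look at its outgoing edges.
Characters that immediately follow "zfrzrozoz" among the stored strings: {o}.
That node has 1 child edge.

1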